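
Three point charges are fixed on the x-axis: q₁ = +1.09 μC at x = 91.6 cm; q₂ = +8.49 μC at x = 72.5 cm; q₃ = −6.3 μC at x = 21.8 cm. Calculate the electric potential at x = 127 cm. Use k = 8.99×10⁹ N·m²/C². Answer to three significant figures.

Electric potential is a scalar, so the contributions from each charge add algebraically: V = Σ kqᵢ/rᵢ.
Distances from the field point to each charge: r₁ = 0.354 m, r₂ = 0.545 m, r₃ = 1.05 m.
V = k[(1.09×10⁻⁶)/(0.354) + (8.49×10⁻⁶)/(0.545) + (-6.30×10⁻⁶)/(1.05)] = 1.14×10⁵ V.

1.14×10⁵ V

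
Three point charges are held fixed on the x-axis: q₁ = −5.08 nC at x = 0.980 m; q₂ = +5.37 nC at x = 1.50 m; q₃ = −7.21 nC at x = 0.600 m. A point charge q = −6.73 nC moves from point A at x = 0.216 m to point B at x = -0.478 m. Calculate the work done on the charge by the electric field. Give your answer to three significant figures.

The work done by the electric force is W_field = −ΔU = −q(V_B − V_A) = q(V_A − V_B).
At A: distances to the source charges are 0.764 m, 1.28 m, 0.384 m; V_A = Σ kqᵢ/rᵢ = -191 V.
At B: distances to the source charges are 1.46 m, 1.98 m, 1.08 m; V_B = Σ kqᵢ/rᵢ = -67.0 V.
ΔV = V_B − V_A = 124 V.
W_field = −qΔV = −(-6.73×10⁻⁹ C)(124 V) = 8.34×10⁻⁷ J.

8.34×10⁻⁷ J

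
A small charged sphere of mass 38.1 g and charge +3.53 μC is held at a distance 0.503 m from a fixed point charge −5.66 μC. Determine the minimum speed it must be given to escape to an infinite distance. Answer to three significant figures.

4.33 m/s

To just escape, total mechanical energy must reach zero at infinity: ½mv²_min + U = 0, so ½mv²_min = −U = |kQq|/r.
|U| = |kQq|/r = (8.99×10⁹ N·m²/C²)(5.66×10⁻⁶)(3.53×10⁻⁶)/(0.503) = 0.357 J.
v_min = √(2|U|/m) = √(2·0.357/0.0381) = 4.33 m/s.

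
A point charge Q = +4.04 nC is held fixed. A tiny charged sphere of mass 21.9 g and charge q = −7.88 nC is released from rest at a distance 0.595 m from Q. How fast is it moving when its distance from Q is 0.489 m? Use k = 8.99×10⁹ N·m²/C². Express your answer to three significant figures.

3.09×10⁻³ m/s

Only the electrostatic force acts, so mechanical energy is conserved: ½mv² = U₁ − U₂ = kQq(1/r₁ − 1/r₂).
U₁ − U₂ = (8.99×10⁹ N·m²/C²)(4.04×10⁻⁹ C)(-7.88×10⁻⁹ C)(1/0.595 − 1/0.489) = 1.04×10⁻⁷ J.
v = √(2·1.04×10⁻⁷/0.0219) = 3.09×10⁻³ m/s.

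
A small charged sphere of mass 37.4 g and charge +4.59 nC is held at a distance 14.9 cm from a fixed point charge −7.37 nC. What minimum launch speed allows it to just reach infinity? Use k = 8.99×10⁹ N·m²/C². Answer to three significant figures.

To just escape, total mechanical energy must reach zero at infinity: ½mv²_min + U = 0, so ½mv²_min = −U = |kQq|/r.
|U| = |kQq|/r = (8.99×10⁹ N·m²/C²)(7.37×10⁻⁹)(4.59×10⁻⁹)/(0.149) = 2.04×10⁻⁶ J.
v_min = √(2|U|/m) = √(2·2.04×10⁻⁶/0.0374) = 0.0104 m/s.

0.0104 m/s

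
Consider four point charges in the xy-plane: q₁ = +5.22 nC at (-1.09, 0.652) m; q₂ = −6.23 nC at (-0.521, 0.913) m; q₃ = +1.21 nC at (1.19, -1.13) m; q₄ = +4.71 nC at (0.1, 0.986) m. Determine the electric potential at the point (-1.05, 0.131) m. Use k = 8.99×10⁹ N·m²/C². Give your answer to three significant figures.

64.3 V

The total potential is the scalar sum of each charge's contribution, V = Σ kqᵢ/rᵢ.
Distances from the field point to each charge: r₁ = 0.523 m, r₂ = 0.944 m, r₃ = 2.57 m, r₄ = 1.43 m.
V = k[(5.22×10⁻⁹)/(0.523) + (-6.23×10⁻⁹)/(0.944) + (1.21×10⁻⁹)/(2.57) + (4.71×10⁻⁹)/(1.43)] = 64.3 V.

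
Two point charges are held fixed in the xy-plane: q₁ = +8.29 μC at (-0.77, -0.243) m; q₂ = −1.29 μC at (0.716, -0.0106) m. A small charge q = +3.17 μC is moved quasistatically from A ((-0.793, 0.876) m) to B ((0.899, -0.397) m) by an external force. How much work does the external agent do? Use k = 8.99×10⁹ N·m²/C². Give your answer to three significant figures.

For quasistatic motion the external work equals the change in potential energy: W_ext = qΔV = q(V_B − V_A).
At A: distances to the source charges are 1.12 m, 1.75 m; V_A = Σ kqᵢ/rᵢ = 6.00×10⁴ V.
At B: distances to the source charges are 1.68 m, 0.428 m; V_B = Σ kqᵢ/rᵢ = 1.73×10⁴ V.
ΔV = V_B − V_A = -4.26×10⁴ V.
W_ext = qΔV = (3.17×10⁻⁶ C)(-4.26×10⁴ V) = -0.135 J.

-0.135 J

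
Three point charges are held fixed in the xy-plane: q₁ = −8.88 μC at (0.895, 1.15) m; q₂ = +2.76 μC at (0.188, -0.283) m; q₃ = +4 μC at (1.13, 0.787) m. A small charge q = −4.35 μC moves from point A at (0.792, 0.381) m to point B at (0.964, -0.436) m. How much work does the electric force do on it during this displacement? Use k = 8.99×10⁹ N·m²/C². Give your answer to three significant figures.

The work done by the electric force is W_field = −ΔU = −q(V_B − V_A) = q(V_A − V_B).
At A: distances to the source charges are 0.776 m, 0.898 m, 0.528 m; V_A = Σ kqᵢ/rᵢ = -7180 V.
At B: distances to the source charges are 1.59 m, 0.791 m, 1.23 m; V_B = Σ kqᵢ/rᵢ = 1.02×10⁴ V.
ΔV = V_B − V_A = 1.74×10⁴ V.
W_field = −qΔV = −(-4.35×10⁻⁶ C)(1.74×10⁴ V) = 0.0757 J.

0.0757 J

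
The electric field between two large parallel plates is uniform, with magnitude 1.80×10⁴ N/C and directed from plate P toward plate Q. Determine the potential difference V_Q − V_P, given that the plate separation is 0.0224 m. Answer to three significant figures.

-403 V

In a uniform field, potential decreases in the direction of E: ΔV = −E·d for a displacement d parallel to E.
Going from P to Q is a displacement of 0.0224 m along the field, so V_Q − V_P = −Ed = -403 V.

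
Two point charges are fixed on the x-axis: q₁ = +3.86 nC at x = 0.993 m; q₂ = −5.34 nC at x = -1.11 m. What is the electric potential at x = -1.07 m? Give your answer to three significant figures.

Electric potential is a scalar, so the contributions from each charge add algebraically: V = Σ kqᵢ/rᵢ.
Distances from the field point to each charge: r₁ = 2.06 m, r₂ = 0.0400 m.
V = k[(3.86×10⁻⁹)/(2.06) + (-5.34×10⁻⁹)/(0.0400)] = -1180 V.

-1180 V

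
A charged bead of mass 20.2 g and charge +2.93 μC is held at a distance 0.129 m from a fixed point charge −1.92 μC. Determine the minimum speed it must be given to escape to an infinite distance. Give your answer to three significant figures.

To just escape, total mechanical energy must reach zero at infinity: ½mv²_min + U = 0, so ½mv²_min = −U = |kQq|/r.
|U| = |kQq|/r = (8.99×10⁹ N·m²/C²)(1.92×10⁻⁶)(2.93×10⁻⁶)/(0.129) = 0.392 J.
v_min = √(2|U|/m) = √(2·0.392/0.0202) = 6.23 m/s.

6.23 m/s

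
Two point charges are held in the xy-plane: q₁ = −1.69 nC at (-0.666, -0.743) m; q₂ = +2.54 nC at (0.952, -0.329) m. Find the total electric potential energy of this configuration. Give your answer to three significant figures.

-2.31×10⁻⁸ J

The work to assemble the configuration equals its total potential energy, U = Σ kqᵢqⱼ/rᵢⱼ over all pairs.
Pair separations: r₁₂ = 1.67 m.
U = (-2.31×10⁻⁸) = -2.31×10⁻⁸ J.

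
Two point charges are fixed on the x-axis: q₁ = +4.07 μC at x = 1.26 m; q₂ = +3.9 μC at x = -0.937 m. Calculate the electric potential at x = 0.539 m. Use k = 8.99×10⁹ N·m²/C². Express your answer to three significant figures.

The total potential is the scalar sum of each charge's contribution, V = Σ kqᵢ/rᵢ.
Distances from the field point to each charge: r₁ = 0.721 m, r₂ = 1.48 m.
V = k[(4.07×10⁻⁶)/(0.721) + (3.90×10⁻⁶)/(1.48)] = 7.45×10⁴ V.

7.45×10⁴ V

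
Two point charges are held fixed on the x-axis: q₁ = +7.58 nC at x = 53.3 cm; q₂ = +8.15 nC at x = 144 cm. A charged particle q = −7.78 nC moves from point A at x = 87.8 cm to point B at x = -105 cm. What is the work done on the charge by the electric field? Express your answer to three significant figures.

-1.99×10⁻⁶ J

The work done by the electric force is W_field = −ΔU = −q(V_B − V_A) = q(V_A − V_B).
At A: distances to the source charges are 0.345 m, 0.562 m; V_A = Σ kqᵢ/rᵢ = 328 V.
At B: distances to the source charges are 1.58 m, 2.49 m; V_B = Σ kqᵢ/rᵢ = 72.5 V.
ΔV = V_B − V_A = -255 V.
W_field = −qΔV = −(-7.78×10⁻⁹ C)(-255 V) = -1.99×10⁻⁶ J.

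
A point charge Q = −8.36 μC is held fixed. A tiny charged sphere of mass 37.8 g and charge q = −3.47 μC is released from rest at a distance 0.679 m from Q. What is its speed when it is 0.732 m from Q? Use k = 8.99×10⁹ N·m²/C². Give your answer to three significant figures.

Only the electrostatic force acts, so mechanical energy is conserved: ½mv² = U₁ − U₂ = kQq(1/r₁ − 1/r₂).
U₁ − U₂ = (8.99×10⁹ N·m²/C²)(-8.36×10⁻⁶ C)(-3.47×10⁻⁶ C)(1/0.679 − 1/0.732) = 0.0278 J.
v = √(2·0.0278/0.0378) = 1.21 m/s.

1.21 m/s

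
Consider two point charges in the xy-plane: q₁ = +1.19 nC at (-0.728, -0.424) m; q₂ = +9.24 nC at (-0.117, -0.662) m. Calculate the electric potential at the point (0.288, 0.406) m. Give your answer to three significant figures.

80.9 V

Electric potential is a scalar, so the contributions from each charge add algebraically: V = Σ kqᵢ/rᵢ.
Distances from the field point to each charge: r₁ = 1.31 m, r₂ = 1.14 m.
V = k[(1.19×10⁻⁹)/(1.31) + (9.24×10⁻⁹)/(1.14)] = 80.9 V.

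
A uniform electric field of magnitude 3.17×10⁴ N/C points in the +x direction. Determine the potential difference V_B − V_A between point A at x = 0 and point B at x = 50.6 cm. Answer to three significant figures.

-1.60×10⁴ V

In a uniform field, potential decreases in the direction of E: V_B − V_A = −E·Δx.
V_B − V_A = −(3.17×10⁴ V/m)(0.506 m) = -1.60×10⁴ V.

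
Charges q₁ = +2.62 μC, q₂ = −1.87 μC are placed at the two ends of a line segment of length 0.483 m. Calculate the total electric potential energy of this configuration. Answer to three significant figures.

-0.0912 J

The work to assemble the configuration equals its total potential energy, U = Σ kqᵢqⱼ/rᵢⱼ over all pairs.
The separation is r = 0.483 m.
U = (-0.0912) = -0.0912 J.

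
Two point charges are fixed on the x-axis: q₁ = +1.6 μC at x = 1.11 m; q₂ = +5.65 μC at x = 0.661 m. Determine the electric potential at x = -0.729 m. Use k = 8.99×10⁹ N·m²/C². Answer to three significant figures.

4.44×10⁴ V

Electric potential is a scalar, so the contributions from each charge add algebraically: V = Σ kqᵢ/rᵢ.
Distances from the field point to each charge: r₁ = 1.84 m, r₂ = 1.39 m.
V = k[(1.60×10⁻⁶)/(1.84) + (5.65×10⁻⁶)/(1.39)] = 4.44×10⁴ V.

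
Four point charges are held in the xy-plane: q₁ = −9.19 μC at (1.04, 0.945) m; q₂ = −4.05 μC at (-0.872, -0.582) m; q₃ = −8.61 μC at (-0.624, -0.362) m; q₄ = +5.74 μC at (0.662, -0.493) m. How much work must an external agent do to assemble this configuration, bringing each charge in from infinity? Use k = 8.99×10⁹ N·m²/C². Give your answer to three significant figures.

0.620 J

The work to assemble the configuration equals its total potential energy, U = Σ kqᵢqⱼ/rᵢⱼ over all pairs.
Pair separations: r₁₂ = 2.45 m, r₁₃ = 2.12 m, r₁₄ = 1.49 m, r₂₃ = 0.332 m, r₂₄ = 1.54 m, r₃₄ = 1.29 m.
Summing all 6 pair terms gives U = 0.620 J.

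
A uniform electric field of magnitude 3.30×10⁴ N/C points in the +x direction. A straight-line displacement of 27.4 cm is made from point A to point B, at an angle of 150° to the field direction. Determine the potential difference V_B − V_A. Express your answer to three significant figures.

7830 V

Only the component of displacement along E changes the potential: ΔV = −E·d·cosθ.
ΔV = −(3.30×10⁴ V/m)(0.274 m)cos150° = 7830 V.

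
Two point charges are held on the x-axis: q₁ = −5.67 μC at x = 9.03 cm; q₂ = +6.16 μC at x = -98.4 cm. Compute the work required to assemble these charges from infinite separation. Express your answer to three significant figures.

The work to assemble the configuration equals its total potential energy, U = Σ kqᵢqⱼ/rᵢⱼ over all pairs.
Pair separations: r₁₂ = 1.07 m.
U = (-0.292) = -0.292 J.

-0.292 J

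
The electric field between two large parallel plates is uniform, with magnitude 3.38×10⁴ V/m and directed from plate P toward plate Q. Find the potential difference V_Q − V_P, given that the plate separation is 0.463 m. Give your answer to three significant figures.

-1.56×10⁴ V

In a uniform field, potential decreases in the direction of E: ΔV = −E·d for a displacement d parallel to E.
Going from P to Q is a displacement of 0.463 m along the field, so V_Q − V_P = −Ed = -1.56×10⁴ V.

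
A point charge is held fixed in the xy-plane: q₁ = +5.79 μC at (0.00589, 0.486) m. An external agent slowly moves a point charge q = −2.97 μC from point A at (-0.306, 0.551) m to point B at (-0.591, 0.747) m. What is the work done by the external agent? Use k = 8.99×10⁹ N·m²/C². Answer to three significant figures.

0.248 J

For quasistatic motion the external work equals the change in potential energy: W_ext = qΔV = q(V_B − V_A).
At A: distance to the source charge is 0.319 m; V_A = kq₁/r = 1.63×10⁵ V.
At B: distance to the source charge is 0.651 m; V_B = kq₁/r = 7.99×10⁴ V.
ΔV = V_B − V_A = -8.35×10⁴ V.
W_ext = qΔV = (-2.97×10⁻⁶ C)(-8.35×10⁴ V) = 0.248 J.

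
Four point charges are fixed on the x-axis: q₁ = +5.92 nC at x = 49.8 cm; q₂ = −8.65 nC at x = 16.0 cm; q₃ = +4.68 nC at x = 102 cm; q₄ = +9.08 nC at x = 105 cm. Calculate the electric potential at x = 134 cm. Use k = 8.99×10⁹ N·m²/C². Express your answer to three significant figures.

410 V

The total potential is the scalar sum of each charge's contribution, V = Σ kqᵢ/rᵢ.
Distances from the field point to each charge: r₁ = 0.842 m, r₂ = 1.18 m, r₃ = 0.320 m, r₄ = 0.290 m.
V = k[(5.92×10⁻⁹)/(0.842) + (-8.65×10⁻⁹)/(1.18) + (4.68×10⁻⁹)/(0.320) + (9.08×10⁻⁹)/(0.290)] = 410 V.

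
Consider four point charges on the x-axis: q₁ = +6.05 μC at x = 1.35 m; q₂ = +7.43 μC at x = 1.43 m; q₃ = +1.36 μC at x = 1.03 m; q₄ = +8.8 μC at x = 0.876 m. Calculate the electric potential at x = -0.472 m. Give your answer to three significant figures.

Electric potential is a scalar, so the contributions from each charge add algebraically: V = Σ kqᵢ/rᵢ.
Distances from the field point to each charge: r₁ = 1.82 m, r₂ = 1.90 m, r₃ = 1.50 m, r₄ = 1.35 m.
V = k[(6.05×10⁻⁶)/(1.82) + (7.43×10⁻⁶)/(1.90) + (1.36×10⁻⁶)/(1.50) + (8.80×10⁻⁶)/(1.35)] = 1.32×10⁵ V.

1.32×10⁵ V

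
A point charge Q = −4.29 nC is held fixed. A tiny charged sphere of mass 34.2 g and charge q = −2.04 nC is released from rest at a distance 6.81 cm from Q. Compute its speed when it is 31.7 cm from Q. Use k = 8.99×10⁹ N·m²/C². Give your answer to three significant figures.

Only the electrostatic force acts, so mechanical energy is conserved: ½mv² = U₁ − U₂ = kQq(1/r₁ − 1/r₂).
U₁ − U₂ = (8.99×10⁹ N·m²/C²)(-4.29×10⁻⁹ C)(-2.04×10⁻⁹ C)(1/0.0681 − 1/0.317) = 9.07×10⁻⁷ J.
v = √(2·9.07×10⁻⁷/0.0342) = 7.28×10⁻³ m/s.

7.28×10⁻³ m/s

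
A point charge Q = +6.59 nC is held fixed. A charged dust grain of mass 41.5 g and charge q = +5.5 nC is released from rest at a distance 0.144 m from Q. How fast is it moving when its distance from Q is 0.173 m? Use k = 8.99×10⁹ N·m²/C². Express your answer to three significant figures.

4.28×10⁻³ m/s

Only the electrostatic force acts, so mechanical energy is conserved: ½mv² = U₁ − U₂ = kQq(1/r₁ − 1/r₂).
U₁ − U₂ = (8.99×10⁹ N·m²/C²)(6.59×10⁻⁹ C)(5.50×10⁻⁹ C)(1/0.144 − 1/0.173) = 3.79×10⁻⁷ J.
v = √(2·3.79×10⁻⁷/0.0415) = 4.28×10⁻³ m/s.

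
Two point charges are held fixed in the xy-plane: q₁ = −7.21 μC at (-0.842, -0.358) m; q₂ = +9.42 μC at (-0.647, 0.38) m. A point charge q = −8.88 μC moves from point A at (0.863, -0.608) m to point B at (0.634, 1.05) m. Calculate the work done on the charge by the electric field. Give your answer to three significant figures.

0.155 J

The work done by the electric force is W_field = −ΔU = −q(V_B − V_A) = q(V_A − V_B).
At A: distances to the source charges are 1.72 m, 1.80 m; V_A = Σ kqᵢ/rᵢ = 9320 V.
At B: distances to the source charges are 2.04 m, 1.45 m; V_B = Σ kqᵢ/rᵢ = 2.68×10⁴ V.
ΔV = V_B − V_A = 1.75×10⁴ V.
W_field = −qΔV = −(-8.88×10⁻⁶ C)(1.75×10⁴ V) = 0.155 J.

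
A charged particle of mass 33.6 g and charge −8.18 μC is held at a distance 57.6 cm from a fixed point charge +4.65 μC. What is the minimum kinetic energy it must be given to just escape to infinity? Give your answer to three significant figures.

0.594 J

To just escape, total mechanical energy must reach zero at infinity: ½mv²_min + U = 0, so ½mv²_min = −U = |kQq|/r.
|U| = |kQq|/r = (8.99×10⁹ N·m²/C²)(4.65×10⁻⁶)(8.18×10⁻⁶)/(0.576) = 0.594 J.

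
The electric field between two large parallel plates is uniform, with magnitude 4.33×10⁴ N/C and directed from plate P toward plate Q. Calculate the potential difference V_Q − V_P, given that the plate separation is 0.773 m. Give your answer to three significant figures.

-3.35×10⁴ V

In a uniform field, potential decreases in the direction of E: ΔV = −E·d for a displacement d parallel to E.
Going from P to Q is a displacement of 0.773 m along the field, so V_Q − V_P = −Ed = -3.35×10⁴ V.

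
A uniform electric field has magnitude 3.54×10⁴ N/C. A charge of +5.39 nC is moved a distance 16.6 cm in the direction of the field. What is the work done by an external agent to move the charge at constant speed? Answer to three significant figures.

The potential change for a displacement 16.6 cm in the direction of the field is ΔV = −Ed = -5880 V.
W_ext = qΔV = -3.17×10⁻⁵ J.

-3.17×10⁻⁵ J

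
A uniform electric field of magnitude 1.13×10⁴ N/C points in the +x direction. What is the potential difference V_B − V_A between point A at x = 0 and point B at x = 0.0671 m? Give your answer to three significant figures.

In a uniform field, potential decreases in the direction of E: V_B − V_A = −E·Δx.
V_B − V_A = −(1.13×10⁴ V/m)(0.0671 m) = -758 V.

-758 V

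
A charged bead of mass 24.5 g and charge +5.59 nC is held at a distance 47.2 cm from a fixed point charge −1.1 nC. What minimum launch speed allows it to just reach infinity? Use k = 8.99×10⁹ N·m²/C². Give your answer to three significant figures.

3.09×10⁻³ m/s

To just escape, total mechanical energy must reach zero at infinity: ½mv²_min + U = 0, so ½mv²_min = −U = |kQq|/r.
|U| = |kQq|/r = (8.99×10⁹ N·m²/C²)(1.10×10⁻⁹)(5.59×10⁻⁹)/(0.472) = 1.17×10⁻⁷ J.
v_min = √(2|U|/m) = √(2·1.17×10⁻⁷/0.0245) = 3.09×10⁻³ m/s.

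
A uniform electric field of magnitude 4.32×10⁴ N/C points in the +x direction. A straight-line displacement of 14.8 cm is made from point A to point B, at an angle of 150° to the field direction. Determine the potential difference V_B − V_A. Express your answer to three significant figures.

5540 V

Only the component of displacement along E changes the potential: ΔV = −E·d·cosθ.
ΔV = −(4.32×10⁴ V/m)(0.148 m)cos150° = 5540 V.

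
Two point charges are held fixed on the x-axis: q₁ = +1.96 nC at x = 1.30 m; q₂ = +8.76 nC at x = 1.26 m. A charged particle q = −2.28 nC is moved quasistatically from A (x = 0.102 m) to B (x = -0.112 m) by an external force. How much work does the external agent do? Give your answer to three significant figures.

For quasistatic motion the external work equals the change in potential energy: W_ext = qΔV = q(V_B − V_A).
At A: distances to the source charges are 1.20 m, 1.16 m; V_A = Σ kqᵢ/rᵢ = 82.7 V.
At B: distances to the source charges are 1.41 m, 1.37 m; V_B = Σ kqᵢ/rᵢ = 69.9 V.
ΔV = V_B − V_A = -12.8 V.
W_ext = qΔV = (-2.28×10⁻⁹ C)(-12.8 V) = 2.93×10⁻⁸ J.

2.93×10⁻⁸ J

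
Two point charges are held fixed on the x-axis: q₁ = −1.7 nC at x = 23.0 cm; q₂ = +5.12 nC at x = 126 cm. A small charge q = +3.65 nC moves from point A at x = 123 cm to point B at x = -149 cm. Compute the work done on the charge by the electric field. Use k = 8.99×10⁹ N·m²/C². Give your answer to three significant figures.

5.52×10⁻⁶ J

The work done by the electric force is W_field = −ΔU = −q(V_B − V_A) = q(V_A − V_B).
At A: distances to the source charges are 1.00 m, 0.0300 m; V_A = Σ kqᵢ/rᵢ = 1520 V.
At B: distances to the source charges are 1.72 m, 2.75 m; V_B = Σ kqᵢ/rᵢ = 7.85 V.
ΔV = V_B − V_A = -1510 V.
W_field = −qΔV = −(3.65×10⁻⁹ C)(-1510 V) = 5.52×10⁻⁶ J.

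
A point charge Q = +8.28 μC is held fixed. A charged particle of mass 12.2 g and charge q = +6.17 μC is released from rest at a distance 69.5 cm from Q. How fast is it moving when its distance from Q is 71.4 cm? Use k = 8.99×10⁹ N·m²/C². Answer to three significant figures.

1.70 m/s

Only the electrostatic force acts, so mechanical energy is conserved: ½mv² = U₁ − U₂ = kQq(1/r₁ − 1/r₂).
U₁ − U₂ = (8.99×10⁹ N·m²/C²)(8.28×10⁻⁶ C)(6.17×10⁻⁶ C)(1/0.695 − 1/0.714) = 0.0176 J.
v = √(2·0.0176/0.0122) = 1.70 m/s.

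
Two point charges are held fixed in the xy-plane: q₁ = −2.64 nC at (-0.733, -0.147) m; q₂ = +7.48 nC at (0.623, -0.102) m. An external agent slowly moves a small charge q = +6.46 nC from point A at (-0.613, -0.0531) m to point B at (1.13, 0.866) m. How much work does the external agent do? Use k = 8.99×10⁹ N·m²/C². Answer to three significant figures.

For quasistatic motion the external work equals the change in potential energy: W_ext = qΔV = q(V_B − V_A).
At A: distances to the source charges are 0.152 m, 1.24 m; V_A = Σ kqᵢ/rᵢ = -101 V.
At B: distances to the source charges are 2.12 m, 1.09 m; V_B = Σ kqᵢ/rᵢ = 50.3 V.
ΔV = V_B − V_A = 152 V.
W_ext = qΔV = (6.46×10⁻⁹ C)(152 V) = 9.80×10⁻⁷ J.

9.80×10⁻⁷ J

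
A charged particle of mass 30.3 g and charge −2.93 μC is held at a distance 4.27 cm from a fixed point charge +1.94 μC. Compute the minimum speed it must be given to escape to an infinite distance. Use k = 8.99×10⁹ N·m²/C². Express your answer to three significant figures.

To just escape, total mechanical energy must reach zero at infinity: ½mv²_min + U = 0, so ½mv²_min = −U = |kQq|/r.
|U| = |kQq|/r = (8.99×10⁹ N·m²/C²)(1.94×10⁻⁶)(2.93×10⁻⁶)/(0.0427) = 1.20 J.
v_min = √(2|U|/m) = √(2·1.20/0.0303) = 8.89 m/s.

8.89 m/s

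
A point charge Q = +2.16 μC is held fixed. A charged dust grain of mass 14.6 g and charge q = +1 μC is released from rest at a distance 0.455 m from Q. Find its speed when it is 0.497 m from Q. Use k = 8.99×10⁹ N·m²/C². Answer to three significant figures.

Only the electrostatic force acts, so mechanical energy is conserved: ½mv² = U₁ − U₂ = kQq(1/r₁ − 1/r₂).
U₁ − U₂ = (8.99×10⁹ N·m²/C²)(2.16×10⁻⁶ C)(1.00×10⁻⁶ C)(1/0.455 − 1/0.497) = 3.61×10⁻³ J.
v = √(2·3.61×10⁻³/0.0146) = 0.703 m/s.

0.703 m/s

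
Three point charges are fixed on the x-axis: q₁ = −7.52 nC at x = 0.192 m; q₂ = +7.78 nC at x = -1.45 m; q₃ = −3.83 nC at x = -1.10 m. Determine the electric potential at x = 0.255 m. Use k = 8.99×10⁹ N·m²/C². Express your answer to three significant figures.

Electric potential is a scalar, so the contributions from each charge add algebraically: V = Σ kqᵢ/rᵢ.
Distances from the field point to each charge: r₁ = 0.0630 m, r₂ = 1.71 m, r₃ = 1.35 m.
V = k[(-7.52×10⁻⁹)/(0.0630) + (7.78×10⁻⁹)/(1.71) + (-3.83×10⁻⁹)/(1.35)] = -1060 V.

-1060 V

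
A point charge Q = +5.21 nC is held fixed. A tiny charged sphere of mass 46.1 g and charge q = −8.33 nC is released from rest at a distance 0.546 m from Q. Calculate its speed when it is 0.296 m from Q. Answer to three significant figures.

Only the electrostatic force acts, so mechanical energy is conserved: ½mv² = U₁ − U₂ = kQq(1/r₁ − 1/r₂).
U₁ − U₂ = (8.99×10⁹ N·m²/C²)(5.21×10⁻⁹ C)(-8.33×10⁻⁹ C)(1/0.546 − 1/0.296) = 6.04×10⁻⁷ J.
v = √(2·6.04×10⁻⁷/0.0461) = 5.12×10⁻³ m/s.

5.12×10⁻³ m/s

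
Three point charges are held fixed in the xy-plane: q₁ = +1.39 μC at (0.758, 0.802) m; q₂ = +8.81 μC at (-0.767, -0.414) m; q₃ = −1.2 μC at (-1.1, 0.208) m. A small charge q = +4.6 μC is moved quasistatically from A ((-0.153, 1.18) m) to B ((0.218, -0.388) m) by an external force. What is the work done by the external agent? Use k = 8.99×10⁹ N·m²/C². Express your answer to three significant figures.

For quasistatic motion the external work equals the change in potential energy: W_ext = qΔV = q(V_B − V_A).
At A: distances to the source charges are 0.986 m, 1.71 m, 1.36 m; V_A = Σ kqᵢ/rᵢ = 5.11×10⁴ V.
At B: distances to the source charges are 1.31 m, 0.985 m, 1.45 m; V_B = Σ kqᵢ/rᵢ = 8.25×10⁴ V.
ΔV = V_B − V_A = 3.14×10⁴ V.
W_ext = qΔV = (4.60×10⁻⁶ C)(3.14×10⁴ V) = 0.144 J.

0.144 J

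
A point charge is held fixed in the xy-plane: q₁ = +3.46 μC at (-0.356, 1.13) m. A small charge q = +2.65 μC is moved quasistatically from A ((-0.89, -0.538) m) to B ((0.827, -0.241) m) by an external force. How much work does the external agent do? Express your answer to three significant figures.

For quasistatic motion the external work equals the change in potential energy: W_ext = qΔV = q(V_B − V_A).
At A: distance to the source charge is 1.75 m; V_A = kq₁/r = 1.78×10⁴ V.
At B: distance to the source charge is 1.81 m; V_B = kq₁/r = 1.72×10⁴ V.
ΔV = V_B − V_A = -583 V.
W_ext = qΔV = (2.65×10⁻⁶ C)(-583 V) = -1.54×10⁻³ J.

-1.54×10⁻³ J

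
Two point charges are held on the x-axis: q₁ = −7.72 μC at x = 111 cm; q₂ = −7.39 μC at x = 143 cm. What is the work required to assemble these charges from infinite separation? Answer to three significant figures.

The work to assemble the configuration equals its total potential energy, U = Σ kqᵢqⱼ/rᵢⱼ over all pairs.
Pair separations: r₁₂ = 0.320 m.
U = (1.60) = 1.60 J.

1.60 J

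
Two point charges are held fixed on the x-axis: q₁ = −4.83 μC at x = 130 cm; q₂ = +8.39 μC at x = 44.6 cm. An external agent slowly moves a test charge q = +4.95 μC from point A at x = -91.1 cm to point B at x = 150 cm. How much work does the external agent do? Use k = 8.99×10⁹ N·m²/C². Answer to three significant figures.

-0.898 J

For quasistatic motion the external work equals the change in potential energy: W_ext = qΔV = q(V_B − V_A).
At A: distances to the source charges are 2.21 m, 1.36 m; V_A = Σ kqᵢ/rᵢ = 3.59×10⁴ V.
At B: distances to the source charges are 0.200 m, 1.05 m; V_B = Σ kqᵢ/rᵢ = -1.46×10⁵ V.
ΔV = V_B − V_A = -1.81×10⁵ V.
W_ext = qΔV = (4.95×10⁻⁶ C)(-1.81×10⁵ V) = -0.898 J.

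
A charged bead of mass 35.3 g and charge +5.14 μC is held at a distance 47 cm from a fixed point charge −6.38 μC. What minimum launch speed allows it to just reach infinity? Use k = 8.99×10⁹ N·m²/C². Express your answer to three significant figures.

To just escape, total mechanical energy must reach zero at infinity: ½mv²_min + U = 0, so ½mv²_min = −U = |kQq|/r.
|U| = |kQq|/r = (8.99×10⁹ N·m²/C²)(6.38×10⁻⁶)(5.14×10⁻⁶)/(0.470) = 0.627 J.
v_min = √(2|U|/m) = √(2·0.627/0.0353) = 5.96 m/s.

5.96 m/s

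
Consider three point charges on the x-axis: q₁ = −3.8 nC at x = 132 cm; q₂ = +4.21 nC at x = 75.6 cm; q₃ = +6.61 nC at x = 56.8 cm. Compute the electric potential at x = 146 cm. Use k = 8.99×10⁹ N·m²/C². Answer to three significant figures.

The total potential is the scalar sum of each charge's contribution, V = Σ kqᵢ/rᵢ.
Distances from the field point to each charge: r₁ = 0.140 m, r₂ = 0.704 m, r₃ = 0.892 m.
V = k[(-3.80×10⁻⁹)/(0.140) + (4.21×10⁻⁹)/(0.704) + (6.61×10⁻⁹)/(0.892)] = -124 V.

-124 V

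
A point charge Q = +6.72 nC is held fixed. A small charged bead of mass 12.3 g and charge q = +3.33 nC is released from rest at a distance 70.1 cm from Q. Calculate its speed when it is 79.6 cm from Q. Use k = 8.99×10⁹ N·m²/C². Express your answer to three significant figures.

2.36×10⁻³ m/s

Only the electrostatic force acts, so mechanical energy is conserved: ½mv² = U₁ − U₂ = kQq(1/r₁ − 1/r₂).
U₁ − U₂ = (8.99×10⁹ N·m²/C²)(6.72×10⁻⁹ C)(3.33×10⁻⁹ C)(1/0.701 − 1/0.796) = 3.43×10⁻⁸ J.
v = √(2·3.43×10⁻⁸/0.0123) = 2.36×10⁻³ m/s.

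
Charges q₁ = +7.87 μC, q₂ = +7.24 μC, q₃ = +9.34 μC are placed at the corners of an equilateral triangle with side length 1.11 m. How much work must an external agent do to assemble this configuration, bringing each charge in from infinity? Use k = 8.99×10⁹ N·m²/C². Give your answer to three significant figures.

The work to assemble the configuration equals its total potential energy, U = Σ kqᵢqⱼ/rᵢⱼ over all pairs.
All three pair separations equal the side length, 1.11 m.
U = (0.461) + (0.595) + (0.548) = 1.60 J.

1.60 J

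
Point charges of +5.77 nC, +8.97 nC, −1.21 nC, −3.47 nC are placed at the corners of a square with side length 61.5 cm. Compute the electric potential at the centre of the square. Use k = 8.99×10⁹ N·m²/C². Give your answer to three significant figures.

Electric potential is a scalar, so the contributions from each charge add algebraically: V = Σ kqᵢ/rᵢ.
The distance from each corner to the centre is a√2/2 = 0.435 m.
V = k[(5.77×10⁻⁹)/(0.435) + (8.97×10⁻⁹)/(0.435) + (-1.21×10⁻⁹)/(0.435) + (-3.47×10⁻⁹)/(0.435)] = 208 V.

208 V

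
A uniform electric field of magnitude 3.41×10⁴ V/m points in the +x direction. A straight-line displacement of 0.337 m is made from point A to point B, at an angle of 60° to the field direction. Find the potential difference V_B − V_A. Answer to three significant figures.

-5750 V

Only the component of displacement along E changes the potential: ΔV = −E·d·cosθ.
ΔV = −(3.41×10⁴ V/m)(0.337 m)cos60° = -5750 V.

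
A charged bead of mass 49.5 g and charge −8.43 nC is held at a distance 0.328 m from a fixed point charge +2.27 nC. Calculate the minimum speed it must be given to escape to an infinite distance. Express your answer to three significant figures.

4.60×10⁻³ m/s

To just escape, total mechanical energy must reach zero at infinity: ½mv²_min + U = 0, so ½mv²_min = −U = |kQq|/r.
|U| = |kQq|/r = (8.99×10⁹ N·m²/C²)(2.27×10⁻⁹)(8.43×10⁻⁹)/(0.328) = 5.24×10⁻⁷ J.
v_min = √(2|U|/m) = √(2·5.24×10⁻⁷/0.0495) = 4.60×10⁻³ m/s.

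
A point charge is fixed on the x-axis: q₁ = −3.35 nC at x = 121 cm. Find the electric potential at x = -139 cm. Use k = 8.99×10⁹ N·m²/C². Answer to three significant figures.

Electric potential is a scalar, so the contributions from each charge add algebraically: V = Σ kqᵢ/rᵢ.
V = k[(-3.35×10⁻⁹)/(2.60)] = -11.6 V.

-11.6 V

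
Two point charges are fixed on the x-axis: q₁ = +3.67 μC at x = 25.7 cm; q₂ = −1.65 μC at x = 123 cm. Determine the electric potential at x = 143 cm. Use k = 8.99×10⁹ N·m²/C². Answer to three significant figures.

The total potential is the scalar sum of each charge's contribution, V = Σ kqᵢ/rᵢ.
Distances from the field point to each charge: r₁ = 1.17 m, r₂ = 0.200 m.
V = k[(3.67×10⁻⁶)/(1.17) + (-1.65×10⁻⁶)/(0.200)] = -4.60×10⁴ V.

-4.60×10⁴ V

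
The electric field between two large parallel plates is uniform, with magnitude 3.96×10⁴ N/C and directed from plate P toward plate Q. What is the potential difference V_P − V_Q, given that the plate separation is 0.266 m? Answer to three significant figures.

1.05×10⁴ V

In a uniform field, potential decreases in the direction of E: ΔV = −E·d for a displacement d parallel to E.
Going from Q to P is a displacement of 0.266 m opposite to the field, so V_P − V_Q = +Ed = 1.05×10⁴ V.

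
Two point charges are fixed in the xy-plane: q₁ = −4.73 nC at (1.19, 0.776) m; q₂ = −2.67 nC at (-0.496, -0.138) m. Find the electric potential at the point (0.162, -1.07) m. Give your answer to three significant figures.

Electric potential is a scalar, so the contributions from each charge add algebraically: V = Σ kqᵢ/rᵢ.
Distances from the field point to each charge: r₁ = 2.11 m, r₂ = 1.14 m.
V = k[(-4.73×10⁻⁹)/(2.11) + (-2.67×10⁻⁹)/(1.14)] = -41.2 V.

-41.2 V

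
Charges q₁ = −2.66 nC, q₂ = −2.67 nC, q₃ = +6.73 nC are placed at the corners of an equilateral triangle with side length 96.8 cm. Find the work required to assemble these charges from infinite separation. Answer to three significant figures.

The work to assemble the configuration equals its total potential energy, U = Σ kqᵢqⱼ/rᵢⱼ over all pairs.
All three pair separations equal the side length, 0.968 m.
U = (6.60×10⁻⁸) + (-1.66×10⁻⁷) + (-1.67×10⁻⁷) = -2.67×10⁻⁷ J.

-2.67×10⁻⁷ J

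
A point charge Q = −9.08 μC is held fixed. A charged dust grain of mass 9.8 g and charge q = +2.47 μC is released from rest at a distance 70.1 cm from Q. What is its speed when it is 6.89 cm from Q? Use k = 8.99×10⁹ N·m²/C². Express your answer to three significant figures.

Only the electrostatic force acts, so mechanical energy is conserved: ½mv² = U₁ − U₂ = kQq(1/r₁ − 1/r₂).
U₁ − U₂ = (8.99×10⁹ N·m²/C²)(-9.08×10⁻⁶ C)(2.47×10⁻⁶ C)(1/0.701 − 1/0.0689) = 2.64 J.
v = √(2·2.64/9.80×10⁻³) = 23.2 m/s.

23.2 m/s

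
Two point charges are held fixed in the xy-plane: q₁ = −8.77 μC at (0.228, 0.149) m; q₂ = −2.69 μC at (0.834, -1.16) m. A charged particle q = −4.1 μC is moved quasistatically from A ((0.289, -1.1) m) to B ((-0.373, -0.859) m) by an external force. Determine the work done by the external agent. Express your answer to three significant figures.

For quasistatic motion the external work equals the change in potential energy: W_ext = qΔV = q(V_B − V_A).
At A: distances to the source charges are 1.25 m, 0.548 m; V_A = Σ kqᵢ/rᵢ = -1.07×10⁵ V.
At B: distances to the source charges are 1.17 m, 1.24 m; V_B = Σ kqᵢ/rᵢ = -8.66×10⁴ V.
ΔV = V_B − V_A = 2.05×10⁴ V.
W_ext = qΔV = (-4.10×10⁻⁶ C)(2.05×10⁴ V) = -0.0842 J.

-0.0842 J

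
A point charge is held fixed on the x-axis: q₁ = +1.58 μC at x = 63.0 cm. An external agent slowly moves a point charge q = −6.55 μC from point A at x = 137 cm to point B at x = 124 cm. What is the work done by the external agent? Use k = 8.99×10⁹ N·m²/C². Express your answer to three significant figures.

-0.0268 J

For quasistatic motion the external work equals the change in potential energy: W_ext = qΔV = q(V_B − V_A).
At A: distance to the source charge is 0.740 m; V_A = kq₁/r = 1.92×10⁴ V.
At B: distance to the source charge is 0.610 m; V_B = kq₁/r = 2.33×10⁴ V.
ΔV = V_B − V_A = 4090 V.
W_ext = qΔV = (-6.55×10⁻⁶ C)(4090 V) = -0.0268 J.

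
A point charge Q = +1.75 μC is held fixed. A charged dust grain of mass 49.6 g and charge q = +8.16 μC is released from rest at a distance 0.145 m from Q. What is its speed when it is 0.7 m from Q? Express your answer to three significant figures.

5.32 m/s

Only the electrostatic force acts, so mechanical energy is conserved: ½mv² = U₁ − U₂ = kQq(1/r₁ − 1/r₂).
U₁ − U₂ = (8.99×10⁹ N·m²/C²)(1.75×10⁻⁶ C)(8.16×10⁻⁶ C)(1/0.145 − 1/0.700) = 0.702 J.
v = √(2·0.702/0.0496) = 5.32 m/s.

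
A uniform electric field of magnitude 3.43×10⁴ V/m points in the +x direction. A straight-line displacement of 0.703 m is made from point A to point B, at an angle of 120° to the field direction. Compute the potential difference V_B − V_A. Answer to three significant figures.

1.21×10⁴ V

Only the component of displacement along E changes the potential: ΔV = −E·d·cosθ.
ΔV = −(3.43×10⁴ V/m)(0.703 m)cos120° = 1.21×10⁴ V.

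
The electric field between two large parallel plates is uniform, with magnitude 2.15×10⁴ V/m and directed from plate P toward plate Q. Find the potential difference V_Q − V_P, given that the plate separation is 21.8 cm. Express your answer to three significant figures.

-4690 V

In a uniform field, potential decreases in the direction of E: ΔV = −E·d for a displacement d parallel to E.
Going from P to Q is a displacement of 21.8 cm along the field, so V_Q − V_P = −Ed = -4690 V.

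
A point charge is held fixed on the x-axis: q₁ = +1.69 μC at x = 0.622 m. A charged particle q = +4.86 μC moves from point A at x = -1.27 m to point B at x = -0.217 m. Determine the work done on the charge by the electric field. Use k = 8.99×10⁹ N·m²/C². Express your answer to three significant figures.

-0.0490 J

The work done by the electric force is W_field = −ΔU = −q(V_B − V_A) = q(V_A − V_B).
At A: distance to the source charge is 1.89 m; V_A = kq₁/r = 8030 V.
At B: distance to the source charge is 0.839 m; V_B = kq₁/r = 1.81×10⁴ V.
ΔV = V_B − V_A = 1.01×10⁴ V.
W_field = −qΔV = −(4.86×10⁻⁶ C)(1.01×10⁴ V) = -0.0490 J.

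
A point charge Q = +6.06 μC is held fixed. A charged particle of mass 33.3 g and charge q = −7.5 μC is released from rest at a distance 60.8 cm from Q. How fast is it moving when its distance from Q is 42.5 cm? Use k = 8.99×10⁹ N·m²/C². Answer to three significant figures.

4.17 m/s

Only the electrostatic force acts, so mechanical energy is conserved: ½mv² = U₁ − U₂ = kQq(1/r₁ − 1/r₂).
U₁ − U₂ = (8.99×10⁹ N·m²/C²)(6.06×10⁻⁶ C)(-7.50×10⁻⁶ C)(1/0.608 − 1/0.425) = 0.289 J.
v = √(2·0.289/0.0333) = 4.17 m/s.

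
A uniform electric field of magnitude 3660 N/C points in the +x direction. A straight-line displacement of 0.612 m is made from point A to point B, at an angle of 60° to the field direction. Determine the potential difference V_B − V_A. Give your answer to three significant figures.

-1120 V

Only the component of displacement along E changes the potential: ΔV = −E·d·cosθ.
ΔV = −(3660 V/m)(0.612 m)cos60° = -1120 V.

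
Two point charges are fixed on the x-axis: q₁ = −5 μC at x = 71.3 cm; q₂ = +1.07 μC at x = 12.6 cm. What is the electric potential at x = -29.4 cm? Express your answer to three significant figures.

The total potential is the scalar sum of each charge's contribution, V = Σ kqᵢ/rᵢ.
Distances from the field point to each charge: r₁ = 1.01 m, r₂ = 0.420 m.
V = k[(-5.00×10⁻⁶)/(1.01) + (1.07×10⁻⁶)/(0.420)] = -2.17×10⁴ V.

-2.17×10⁴ V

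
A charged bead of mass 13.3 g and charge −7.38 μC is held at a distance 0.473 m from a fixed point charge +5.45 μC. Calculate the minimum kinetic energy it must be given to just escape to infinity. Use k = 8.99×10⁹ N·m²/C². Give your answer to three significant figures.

0.764 J

To just escape, total mechanical energy must reach zero at infinity: ½mv²_min + U = 0, so ½mv²_min = −U = |kQq|/r.
|U| = |kQq|/r = (8.99×10⁹ N·m²/C²)(5.45×10⁻⁶)(7.38×10⁻⁶)/(0.473) = 0.764 J.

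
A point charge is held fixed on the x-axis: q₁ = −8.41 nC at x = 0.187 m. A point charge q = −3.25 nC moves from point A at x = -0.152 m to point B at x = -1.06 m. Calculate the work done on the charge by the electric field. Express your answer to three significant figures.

5.28×10⁻⁷ J

The work done by the electric force is W_field = −ΔU = −q(V_B − V_A) = q(V_A − V_B).
At A: distance to the source charge is 0.339 m; V_A = kq₁/r = -223 V.
At B: distance to the source charge is 1.25 m; V_B = kq₁/r = -60.6 V.
ΔV = V_B − V_A = 162 V.
W_field = −qΔV = −(-3.25×10⁻⁹ C)(162 V) = 5.28×10⁻⁷ J.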